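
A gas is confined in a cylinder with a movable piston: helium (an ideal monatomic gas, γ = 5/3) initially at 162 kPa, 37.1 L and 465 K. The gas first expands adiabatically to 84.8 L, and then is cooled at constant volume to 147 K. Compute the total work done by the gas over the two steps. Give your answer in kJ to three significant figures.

W_total ≈ 3.82 kJ

Step 1 (adiabatic): W = (P₁V₁ − P₂V₂)/(γ−1) = (6010 − 3464)/0.667 = 3820 J.
Step 2 (isochoric): W = 0 (constant volume).
W_total = 3820 + 0 = 3820 J.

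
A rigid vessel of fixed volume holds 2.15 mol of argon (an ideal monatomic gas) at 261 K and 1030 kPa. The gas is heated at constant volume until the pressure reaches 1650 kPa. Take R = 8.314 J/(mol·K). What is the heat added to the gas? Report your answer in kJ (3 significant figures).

Q ≈ 4.21 kJ

Constant volume ⇒ W = 0, so Q = ΔU = nCᵥΔT with Cᵥ = 3R/2 = 12.47 J/(mol·K).
At constant V, T₂/T₁ = P₂/P₁ ⇒ ΔT = T₁(P₂/P₁ − 1) = 261·(1650/1030 − 1) = 157.1 K.
ΔU = (2.15)(12.47)(157.1) = 4212 J.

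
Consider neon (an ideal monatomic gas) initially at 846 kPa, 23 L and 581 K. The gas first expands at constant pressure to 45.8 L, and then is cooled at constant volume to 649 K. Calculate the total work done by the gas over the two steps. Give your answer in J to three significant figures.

Step 1 (isobaric): W = PΔV = (846 kPa)(45.8 − 23 L) = 19289 J.
Step 2 (isochoric): W = 0 (constant volume).
W_total = 19289 + 0 = 19289 J.

W_total ≈ 19300 J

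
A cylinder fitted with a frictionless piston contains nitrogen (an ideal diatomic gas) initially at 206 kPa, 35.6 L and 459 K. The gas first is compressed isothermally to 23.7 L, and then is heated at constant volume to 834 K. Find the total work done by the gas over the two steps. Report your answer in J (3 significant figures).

W_total ≈ -2980 J

Step 1 (isothermal): W = P₁V₁ ln(V₂/V₁) = (7334) ln(23.7/35.6) = -2984 J.
Step 2 (isochoric): W = 0 (constant volume).
W_total = -2984 + 0 = -2984 J.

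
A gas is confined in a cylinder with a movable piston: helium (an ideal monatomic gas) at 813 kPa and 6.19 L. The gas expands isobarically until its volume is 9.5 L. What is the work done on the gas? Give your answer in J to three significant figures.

Isobaric: W = P ΔV.
W = (813 kPa)(9.5 − 6.19 L) = (813)(3.31) = 2691 J.
Work on gas = −W_by = -2691 J.

W ≈ -2690 J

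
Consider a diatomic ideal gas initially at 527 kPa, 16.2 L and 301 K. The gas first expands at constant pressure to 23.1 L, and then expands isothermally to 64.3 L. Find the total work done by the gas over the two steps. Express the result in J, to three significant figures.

Step 1 (isobaric): W = PΔV = (527 kPa)(23.1 − 16.2 L) = 3636 J.
After step 1: P = 527 kPa, V = 23.1 L, T = 429.2 K.
Step 2 (isothermal): W = P₁V₁ ln(V₂/V₁) = (12174) ln(64.3/23.1) = 12463 J.
W_total = 3636 + 12463 = 16099 J.

W_total ≈ 16100 J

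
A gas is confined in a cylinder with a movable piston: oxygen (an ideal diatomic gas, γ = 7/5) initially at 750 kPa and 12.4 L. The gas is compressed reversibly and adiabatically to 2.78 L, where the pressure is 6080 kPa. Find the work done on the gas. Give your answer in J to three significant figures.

W ≈ 19000 J

Adiabatic: W = (P₁V₁ − P₂V₂)/(γ − 1) with γ = 7/5.
P₁V₁ = 9300 J, P₂V₂ = 16902 J.
W = (9300 − 16902) / 0.4 = -19006 J.
Work on gas = −W_by = 19006 J.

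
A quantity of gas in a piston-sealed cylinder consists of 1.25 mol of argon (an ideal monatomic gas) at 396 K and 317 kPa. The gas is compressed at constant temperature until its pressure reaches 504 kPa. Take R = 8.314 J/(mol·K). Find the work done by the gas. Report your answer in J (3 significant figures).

W ≈ -1910 J

Isothermal process: W = nRT ln(V₂/V₁) = nRT ln(P₁/P₂).
W = (1.25)(8.314)(396) × ln(317/504)
  = 4115 × ln(0.629) = 4115 × -0.4637
W_by_gas = -1908 J.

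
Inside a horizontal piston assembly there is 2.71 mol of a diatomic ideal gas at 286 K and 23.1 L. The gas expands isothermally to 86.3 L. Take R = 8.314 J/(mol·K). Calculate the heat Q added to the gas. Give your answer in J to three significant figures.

Isothermal ⇒ ΔU = 0, so Q = W = nRT ln(V₂/V₁).
Q = (2.71)(8.314)(286) ln(86.3/23.1) = 6444 × 1.318 = 8493 J.

Q ≈ 8490 J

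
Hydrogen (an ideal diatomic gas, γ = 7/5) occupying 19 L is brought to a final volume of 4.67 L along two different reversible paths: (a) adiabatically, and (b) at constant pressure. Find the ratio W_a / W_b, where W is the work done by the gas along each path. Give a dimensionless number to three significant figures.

Path (a) adiabatic: W = P₁V₁(1 − (V₁/V₂)^(γ−1))/(γ−1) → W_a/(P₁V₁) = -1.882.
Path (b) isobaric: W = P₁(V₂ − V₁) → W_b/(P₁V₁) = -0.7542.
W_a / W_b = -1.882 / -0.7542 = 2.496.

W_a / W_b ≈ 2.50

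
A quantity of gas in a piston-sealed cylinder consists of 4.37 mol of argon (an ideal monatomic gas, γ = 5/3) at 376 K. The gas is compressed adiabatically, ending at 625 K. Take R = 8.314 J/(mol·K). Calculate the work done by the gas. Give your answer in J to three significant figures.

Adiabatic ⇒ Q = 0, so W_by = −ΔU = nCᵥ(T₁ − T₂).
Cᵥ = 3R/2 = 12.47 J/(mol·K).
W = (4.37)(12.47)(376 − 625) = -13570 J.

W ≈ -13600 J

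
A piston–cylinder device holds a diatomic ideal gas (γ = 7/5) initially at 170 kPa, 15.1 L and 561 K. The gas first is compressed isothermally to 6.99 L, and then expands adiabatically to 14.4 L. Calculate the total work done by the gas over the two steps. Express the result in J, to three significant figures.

Step 1 (isothermal): W = P₁V₁ ln(V₂/V₁) = (2567) ln(6.99/15.1) = -1977 J.
After step 1: P = 367.2 kPa, V = 6.99 L, T = 561 K.
Step 2 (adiabatic): W = (P₁V₁ − P₂V₂)/(γ−1) = (2567 − 1923)/0.4 = 1611 J.
W_total = -1977 + 1611 = -365.9 J.

W_total ≈ -366 J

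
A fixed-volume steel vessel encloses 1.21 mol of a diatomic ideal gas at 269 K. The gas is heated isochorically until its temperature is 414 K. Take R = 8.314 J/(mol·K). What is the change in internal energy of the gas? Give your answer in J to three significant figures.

Constant volume ⇒ W = 0, so Q = ΔU = nCᵥΔT with Cᵥ = 5R/2 = 20.79 J/(mol·K).
ΔU = (1.21)(20.79)(414 − 269) = 3647 J.

ΔU ≈ 3650 J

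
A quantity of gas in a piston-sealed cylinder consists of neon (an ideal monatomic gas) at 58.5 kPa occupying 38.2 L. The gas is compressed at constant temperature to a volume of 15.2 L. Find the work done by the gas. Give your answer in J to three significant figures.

W ≈ -2060 J

Isothermal: W = nRT ln(V₂/V₁) = P₁V₁ ln(V₂/V₁).
P₁V₁ = (58.5 kPa)(38.2 L) = 2235 J.
W = 2235 × ln(15.2/38.2) = 2235 × -0.9215
W_by_gas = -2059 J.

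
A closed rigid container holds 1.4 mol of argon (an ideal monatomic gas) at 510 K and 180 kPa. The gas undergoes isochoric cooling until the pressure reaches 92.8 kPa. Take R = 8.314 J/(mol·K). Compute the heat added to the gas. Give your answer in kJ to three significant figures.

Constant volume ⇒ W = 0, so Q = ΔU = nCᵥΔT with Cᵥ = 3R/2 = 12.47 J/(mol·K).
At constant V, T₂/T₁ = P₂/P₁ ⇒ ΔT = T₁(P₂/P₁ − 1) = 510·(92.8/180 − 1) = -247.1 K.
ΔU = (1.4)(12.47)(-247.1) = -4314 J.

Q ≈ -4.31 kJ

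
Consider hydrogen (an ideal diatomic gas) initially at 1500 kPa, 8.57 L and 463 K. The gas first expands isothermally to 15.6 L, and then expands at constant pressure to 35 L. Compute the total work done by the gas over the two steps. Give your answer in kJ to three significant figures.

Step 1 (isothermal): W = P₁V₁ ln(V₂/V₁) = (12855) ln(15.6/8.57) = 7700 J.
After step 1: P = 824 kPa, V = 15.6 L, T = 463 K.
Step 2 (isobaric): W = PΔV = (824 kPa)(35 − 15.6 L) = 15986 J.
W_total = 7700 + 15986 = 23687 J.

W_total ≈ 23.7 kJ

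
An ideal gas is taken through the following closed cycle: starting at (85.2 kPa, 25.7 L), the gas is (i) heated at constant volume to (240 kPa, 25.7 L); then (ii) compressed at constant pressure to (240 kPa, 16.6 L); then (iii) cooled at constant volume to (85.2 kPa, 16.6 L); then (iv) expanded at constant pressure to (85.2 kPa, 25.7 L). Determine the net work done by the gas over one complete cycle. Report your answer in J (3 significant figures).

Constant-volume legs do no work.
W(ii) = (240)(16.6 − 25.7) = -2184 J; W(iv) = (85.2)(25.7 − 16.6) = 775.3 J.
W_net = -2184 + 775.3 = -1409 J (the counter-clockwise enclosed area).

W_net ≈ -1410 J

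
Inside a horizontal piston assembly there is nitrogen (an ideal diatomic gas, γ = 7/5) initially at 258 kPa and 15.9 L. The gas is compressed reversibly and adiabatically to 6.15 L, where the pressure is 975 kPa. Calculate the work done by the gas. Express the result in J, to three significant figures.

Adiabatic: W = (P₁V₁ − P₂V₂)/(γ − 1) with γ = 7/5.
P₁V₁ = 4102 J, P₂V₂ = 5996 J.
W = (4102 − 5996) / 0.4 = -4735 J.

W ≈ -4740 J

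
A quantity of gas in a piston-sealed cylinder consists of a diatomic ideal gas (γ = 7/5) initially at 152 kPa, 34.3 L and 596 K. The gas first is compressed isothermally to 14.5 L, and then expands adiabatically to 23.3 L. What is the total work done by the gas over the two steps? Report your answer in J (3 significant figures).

W_total ≈ -2240 J

Step 1 (isothermal): W = P₁V₁ ln(V₂/V₁) = (5214) ln(14.5/34.3) = -4489 J.
After step 1: P = 359.6 kPa, V = 14.5 L, T = 596 K.
Step 2 (adiabatic): W = (P₁V₁ − P₂V₂)/(γ−1) = (5214 − 4313)/0.4 = 2252 J.
W_total = -4489 + 2252 = -2236 J.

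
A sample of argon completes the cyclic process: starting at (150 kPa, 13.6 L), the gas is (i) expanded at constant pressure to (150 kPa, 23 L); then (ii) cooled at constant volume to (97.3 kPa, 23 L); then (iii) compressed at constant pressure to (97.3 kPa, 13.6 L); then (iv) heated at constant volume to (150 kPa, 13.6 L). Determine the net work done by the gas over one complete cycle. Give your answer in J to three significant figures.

W_net ≈ 495 J

Constant-volume legs do no work.
W(i) = (150)(23 − 13.6) = 1410 J; W(iii) = (97.3)(13.6 − 23) = -914.6 J.
W_net = 1410 − 914.6 = 495.4 J (the clockwise enclosed area).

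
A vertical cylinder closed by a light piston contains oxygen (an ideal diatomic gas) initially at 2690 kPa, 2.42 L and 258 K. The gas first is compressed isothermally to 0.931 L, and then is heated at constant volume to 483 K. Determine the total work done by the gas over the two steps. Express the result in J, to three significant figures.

W_total ≈ -6220 J

Step 1 (isothermal): W = P₁V₁ ln(V₂/V₁) = (6510) ln(0.931/2.42) = -6219 J.
Step 2 (isochoric): W = 0 (constant volume).
W_total = -6219 + 0 = -6219 J.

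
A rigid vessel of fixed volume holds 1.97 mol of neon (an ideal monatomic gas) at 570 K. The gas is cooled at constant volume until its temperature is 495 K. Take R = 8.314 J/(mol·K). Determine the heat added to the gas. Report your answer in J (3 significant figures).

Constant volume ⇒ W = 0, so Q = ΔU = nCᵥΔT with Cᵥ = 3R/2 = 12.47 J/(mol·K).
ΔU = (1.97)(12.47)(495 − 570) = -1843 J.

Q ≈ -1840 J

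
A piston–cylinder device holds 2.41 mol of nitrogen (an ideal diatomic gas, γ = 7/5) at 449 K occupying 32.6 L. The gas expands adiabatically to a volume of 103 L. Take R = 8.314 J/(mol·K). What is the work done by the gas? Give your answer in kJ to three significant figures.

W ≈ 8.30 kJ

Adiabatic: TV^(γ−1) = const with γ = 7/5.
T₂ = T₁ (V₁/V₂)^(γ−1) = 449 × (32.6/103)^0.4 = 449 × 0.6312 = 283.4 K.
W_by = nCᵥ(T₁ − T₂) = (2.41)(20.79)(449 − 283.4) = 8295 J.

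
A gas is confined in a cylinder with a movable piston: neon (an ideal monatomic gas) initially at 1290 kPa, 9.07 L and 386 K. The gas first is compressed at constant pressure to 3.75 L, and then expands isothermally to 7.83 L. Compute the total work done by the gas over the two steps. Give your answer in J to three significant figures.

W_total ≈ -3300 J

Step 1 (isobaric): W = PΔV = (1290 kPa)(3.75 − 9.07 L) = -6863 J.
After step 1: P = 1290 kPa, V = 3.75 L, T = 159.6 K.
Step 2 (isothermal): W = P₁V₁ ln(V₂/V₁) = (4838) ln(7.83/3.75) = 3561 J.
W_total = -6863 + 3561 = -3301 J.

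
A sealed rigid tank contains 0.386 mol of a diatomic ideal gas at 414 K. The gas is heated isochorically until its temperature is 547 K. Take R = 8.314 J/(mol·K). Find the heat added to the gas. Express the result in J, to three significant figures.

Constant volume ⇒ W = 0, so Q = ΔU = nCᵥΔT with Cᵥ = 5R/2 = 20.79 J/(mol·K).
ΔU = (0.386)(20.79)(547 − 414) = 1067 J.

Q ≈ 1070 J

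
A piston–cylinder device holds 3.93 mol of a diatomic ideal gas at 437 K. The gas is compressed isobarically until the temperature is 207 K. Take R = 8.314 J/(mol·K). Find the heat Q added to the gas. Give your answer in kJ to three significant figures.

Isobaric: W = nRΔT = (3.93)(8.314)(-230) = -7515 J.
ΔU = nCᵥΔT with Cᵥ = 5R/2: ΔU = (3.93)(20.79)(-230) = -18788 J.
Q = ΔU + W = -18788 − 7515 = -26303 J.

Q ≈ -26.3 kJ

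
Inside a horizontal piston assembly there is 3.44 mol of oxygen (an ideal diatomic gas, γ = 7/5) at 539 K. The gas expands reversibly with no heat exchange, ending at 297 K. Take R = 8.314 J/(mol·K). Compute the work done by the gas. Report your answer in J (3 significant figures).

W ≈ 17300 J

Adiabatic ⇒ Q = 0, so W_by = −ΔU = nCᵥ(T₁ − T₂).
Cᵥ = 5R/2 = 20.79 J/(mol·K).
W = (3.44)(20.79)(539 − 297) = 17303 J.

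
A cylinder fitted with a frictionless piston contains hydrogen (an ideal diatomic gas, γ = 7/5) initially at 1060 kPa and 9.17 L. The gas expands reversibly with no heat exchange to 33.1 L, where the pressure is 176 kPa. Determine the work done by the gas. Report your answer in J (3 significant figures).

W ≈ 9740 J

Adiabatic: W = (P₁V₁ − P₂V₂)/(γ − 1) with γ = 7/5.
P₁V₁ = 9720 J, P₂V₂ = 5826 J.
W = (9720 − 5826) / 0.4 = 9737 J.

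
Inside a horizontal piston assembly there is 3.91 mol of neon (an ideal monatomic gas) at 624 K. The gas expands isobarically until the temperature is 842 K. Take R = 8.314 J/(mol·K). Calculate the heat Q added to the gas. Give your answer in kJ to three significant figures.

Isobaric: W = nRΔT = (3.91)(8.314)(218) = 7087 J.
ΔU = nCᵥΔT with Cᵥ = 3R/2: ΔU = (3.91)(12.47)(218) = 10630 J.
Q = ΔU + W = 10630 + 7087 = 17717 J.

Q ≈ 17.7 kJ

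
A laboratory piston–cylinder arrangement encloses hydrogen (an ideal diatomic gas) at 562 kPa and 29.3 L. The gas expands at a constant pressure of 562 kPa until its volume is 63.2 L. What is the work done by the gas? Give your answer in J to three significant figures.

W ≈ 19100 J

Isobaric: W = P ΔV.
W = (562 kPa)(63.2 − 29.3 L) = (562)(33.9) = 19052 J.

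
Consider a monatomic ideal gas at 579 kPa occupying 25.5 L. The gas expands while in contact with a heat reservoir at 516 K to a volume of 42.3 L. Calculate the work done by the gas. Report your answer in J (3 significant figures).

W ≈ 7470 J

Isothermal: W = nRT ln(V₂/V₁) = P₁V₁ ln(V₂/V₁).
P₁V₁ = (579 kPa)(25.5 L) = 14764 J.
W = 14764 × ln(42.3/25.5) = 14764 × 0.5061
W_by_gas = 7472 J.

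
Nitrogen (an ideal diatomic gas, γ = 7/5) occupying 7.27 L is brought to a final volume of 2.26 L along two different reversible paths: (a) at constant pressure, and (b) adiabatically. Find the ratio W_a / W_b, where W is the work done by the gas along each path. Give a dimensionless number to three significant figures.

Path (a) isobaric: W = P₁(V₂ − V₁) → W_a/(P₁V₁) = -0.6891.
Path (b) adiabatic: W = P₁V₁(1 − (V₁/V₂)^(γ−1))/(γ−1) → W_b/(P₁V₁) = -1.489.
W_a / W_b = -0.6891 / -1.489 = 0.4627.

W_a / W_b ≈ 0.463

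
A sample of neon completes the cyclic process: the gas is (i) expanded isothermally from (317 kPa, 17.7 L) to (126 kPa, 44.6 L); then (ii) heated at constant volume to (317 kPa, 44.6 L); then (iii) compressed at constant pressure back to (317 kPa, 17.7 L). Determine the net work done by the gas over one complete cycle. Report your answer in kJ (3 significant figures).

W_net ≈ -3.34 kJ

Leg (i): W = PᵢVᵢ ln(V_f/Vᵢ) = (5611) ln(44.6/17.7) = 5185 J.
Leg (ii): W = 0.
Leg (iii): W = PΔV = (317)(17.7 − 44.6) = -8527 J.
W_net = 5185 − 8527 = -3342 J.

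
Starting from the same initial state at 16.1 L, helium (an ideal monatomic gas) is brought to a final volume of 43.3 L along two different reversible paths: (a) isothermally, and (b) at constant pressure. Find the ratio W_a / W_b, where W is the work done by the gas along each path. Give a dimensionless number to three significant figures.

W_a / W_b ≈ 0.586

Path (a) isothermal: W = P₁V₁ ln(V₂/V₁) → W_a/(P₁V₁) = 0.9893.
Path (b) isobaric: W = P₁(V₂ − V₁) → W_b/(P₁V₁) = 1.689.
W_a / W_b = 0.9893 / 1.689 = 0.5856.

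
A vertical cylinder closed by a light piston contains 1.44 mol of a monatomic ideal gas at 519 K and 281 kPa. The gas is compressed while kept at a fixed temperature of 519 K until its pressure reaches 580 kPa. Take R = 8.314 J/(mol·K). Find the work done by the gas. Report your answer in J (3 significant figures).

Isothermal process: W = nRT ln(V₂/V₁) = nRT ln(P₁/P₂).
W = (1.44)(8.314)(519) × ln(281/580)
  = 6214 × ln(0.4845) = 6214 × -0.7247
W_by_gas = -4503 J.

W ≈ -4500 J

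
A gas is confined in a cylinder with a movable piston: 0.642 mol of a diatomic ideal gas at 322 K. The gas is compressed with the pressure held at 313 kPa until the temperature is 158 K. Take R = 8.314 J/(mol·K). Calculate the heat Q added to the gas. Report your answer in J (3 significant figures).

Q ≈ -3060 J

Isobaric: W = nRΔT = (0.642)(8.314)(-164) = -875.4 J.
ΔU = nCᵥΔT with Cᵥ = 5R/2: ΔU = (0.642)(20.79)(-164) = -2188 J.
Q = ΔU + W = -2188 − 875.4 = -3064 J.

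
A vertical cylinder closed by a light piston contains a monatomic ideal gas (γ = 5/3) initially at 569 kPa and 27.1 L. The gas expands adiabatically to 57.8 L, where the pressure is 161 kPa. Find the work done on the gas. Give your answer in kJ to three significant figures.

Adiabatic: W = (P₁V₁ − P₂V₂)/(γ − 1) with γ = 5/3.
P₁V₁ = 15420 J, P₂V₂ = 9306 J.
W = (15420 − 9306) / 0.6667 = 9171 J.
Work on gas = −W_by = -9171 J.

W ≈ -9.17 kJ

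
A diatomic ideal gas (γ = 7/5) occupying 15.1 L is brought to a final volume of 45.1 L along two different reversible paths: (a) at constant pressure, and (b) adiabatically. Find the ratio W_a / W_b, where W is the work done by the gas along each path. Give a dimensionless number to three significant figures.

W_a / W_b ≈ 2.24

Path (a) isobaric: W = P₁(V₂ − V₁) → W_a/(P₁V₁) = 1.987.
Path (b) adiabatic: W = P₁V₁(1 − (V₁/V₂)^(γ−1))/(γ−1) → W_b/(P₁V₁) = 0.8862.
W_a / W_b = 1.987 / 0.8862 = 2.242.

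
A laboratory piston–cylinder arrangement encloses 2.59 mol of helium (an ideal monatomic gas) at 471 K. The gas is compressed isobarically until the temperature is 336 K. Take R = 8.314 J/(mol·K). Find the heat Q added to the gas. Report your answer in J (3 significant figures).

Isobaric: W = nRΔT = (2.59)(8.314)(-135) = -2907 J.
ΔU = nCᵥΔT with Cᵥ = 3R/2: ΔU = (2.59)(12.47)(-135) = -4360 J.
Q = ΔU + W = -4360 − 2907 = -7267 J.

Q ≈ -7270 J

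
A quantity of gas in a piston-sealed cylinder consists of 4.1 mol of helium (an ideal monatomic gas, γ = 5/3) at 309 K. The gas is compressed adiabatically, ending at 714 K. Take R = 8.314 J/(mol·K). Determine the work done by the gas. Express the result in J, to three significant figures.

Adiabatic ⇒ Q = 0, so W_by = −ΔU = nCᵥ(T₁ − T₂).
Cᵥ = 3R/2 = 12.47 J/(mol·K).
W = (4.1)(12.47)(309 − 714) = -20708 J.

W ≈ -20700 J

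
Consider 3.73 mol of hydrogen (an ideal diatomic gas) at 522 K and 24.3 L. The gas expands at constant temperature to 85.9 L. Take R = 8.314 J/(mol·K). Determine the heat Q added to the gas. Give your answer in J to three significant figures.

Q ≈ 20400 J

Isothermal ⇒ ΔU = 0, so Q = W = nRT ln(V₂/V₁).
Q = (3.73)(8.314)(522) ln(85.9/24.3) = 16188 × 1.263 = 20441 J.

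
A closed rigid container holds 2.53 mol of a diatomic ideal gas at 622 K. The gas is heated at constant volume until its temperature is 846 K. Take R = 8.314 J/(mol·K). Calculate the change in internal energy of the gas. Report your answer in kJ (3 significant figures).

ΔU ≈ 11.8 kJ

Constant volume ⇒ W = 0, so Q = ΔU = nCᵥΔT with Cᵥ = 5R/2 = 20.79 J/(mol·K).
ΔU = (2.53)(20.79)(846 − 622) = 11779 J.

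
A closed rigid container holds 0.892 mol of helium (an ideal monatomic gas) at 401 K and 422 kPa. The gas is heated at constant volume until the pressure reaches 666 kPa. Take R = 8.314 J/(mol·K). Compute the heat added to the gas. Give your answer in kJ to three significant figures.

Constant volume ⇒ W = 0, so Q = ΔU = nCᵥΔT with Cᵥ = 3R/2 = 12.47 J/(mol·K).
At constant V, T₂/T₁ = P₂/P₁ ⇒ ΔT = T₁(P₂/P₁ − 1) = 401·(666/422 − 1) = 231.9 K.
ΔU = (0.892)(12.47)(231.9) = 2579 J.

Q ≈ 2.58 kJ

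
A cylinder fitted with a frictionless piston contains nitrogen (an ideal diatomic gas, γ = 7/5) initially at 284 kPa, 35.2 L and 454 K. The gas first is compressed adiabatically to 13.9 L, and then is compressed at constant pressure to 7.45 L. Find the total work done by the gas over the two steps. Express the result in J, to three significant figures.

W_total ≈ -18000 J

Step 1 (adiabatic): W = (P₁V₁ − P₂V₂)/(γ−1) = (9997 − 14497)/0.4 = -11250 J.
After step 1: P = 1043 kPa, V = 13.9 L, T = 658.4 K.
Step 2 (isobaric): W = PΔV = (1043 kPa)(7.45 − 13.9 L) = -6727 J.
W_total = -11250 − 6727 = -17977 J.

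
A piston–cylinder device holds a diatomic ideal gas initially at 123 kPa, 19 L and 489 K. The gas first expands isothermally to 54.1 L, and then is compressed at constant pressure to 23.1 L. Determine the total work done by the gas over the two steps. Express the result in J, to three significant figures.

Step 1 (isothermal): W = P₁V₁ ln(V₂/V₁) = (2337) ln(54.1/19) = 2445 J.
After step 1: P = 43.2 kPa, V = 54.1 L, T = 489 K.
Step 2 (isobaric): W = PΔV = (43.2 kPa)(23.1 − 54.1 L) = -1339 J.
W_total = 2445 − 1339 = 1106 J.

W_total ≈ 1110 J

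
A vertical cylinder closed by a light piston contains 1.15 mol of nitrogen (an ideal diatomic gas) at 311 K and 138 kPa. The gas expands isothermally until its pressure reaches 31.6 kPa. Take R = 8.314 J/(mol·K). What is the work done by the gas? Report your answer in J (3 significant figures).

W ≈ 4380 J

Isothermal process: W = nRT ln(V₂/V₁) = nRT ln(P₁/P₂).
W = (1.15)(8.314)(311) × ln(138/31.6)
  = 2974 × ln(4.367) = 2974 × 1.474
W_by_gas = 4383 J.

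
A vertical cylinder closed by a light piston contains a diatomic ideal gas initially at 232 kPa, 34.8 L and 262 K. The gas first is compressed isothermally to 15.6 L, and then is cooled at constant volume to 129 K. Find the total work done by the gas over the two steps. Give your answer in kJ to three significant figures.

W_total ≈ -6.48 kJ

Step 1 (isothermal): W = P₁V₁ ln(V₂/V₁) = (8074) ln(15.6/34.8) = -6478 J.
Step 2 (isochoric): W = 0 (constant volume).
W_total = -6478 + 0 = -6478 J.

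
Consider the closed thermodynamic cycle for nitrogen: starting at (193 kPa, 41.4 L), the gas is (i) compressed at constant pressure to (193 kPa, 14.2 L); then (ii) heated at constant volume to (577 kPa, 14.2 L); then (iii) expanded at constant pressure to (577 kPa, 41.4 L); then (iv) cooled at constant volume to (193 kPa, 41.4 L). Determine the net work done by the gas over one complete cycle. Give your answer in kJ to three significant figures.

W_net ≈ 10.4 kJ

Constant-volume legs do no work.
W(i) = (193)(14.2 − 41.4) = -5250 J; W(iii) = (577)(41.4 − 14.2) = 15694 J.
W_net = -5250 + 15694 = 10445 J (the clockwise enclosed area).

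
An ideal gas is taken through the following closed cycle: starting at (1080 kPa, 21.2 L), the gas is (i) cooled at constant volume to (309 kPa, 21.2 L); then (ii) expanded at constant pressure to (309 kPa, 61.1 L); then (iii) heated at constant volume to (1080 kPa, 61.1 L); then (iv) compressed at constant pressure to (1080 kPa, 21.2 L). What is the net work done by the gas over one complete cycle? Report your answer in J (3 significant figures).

W_net ≈ -30800 J

Constant-volume legs do no work.
W(ii) = (309)(61.1 − 21.2) = 12329 J; W(iv) = (1080)(21.2 − 61.1) = -43092 J.
W_net = 12329 − 43092 = -30763 J (the counter-clockwise enclosed area).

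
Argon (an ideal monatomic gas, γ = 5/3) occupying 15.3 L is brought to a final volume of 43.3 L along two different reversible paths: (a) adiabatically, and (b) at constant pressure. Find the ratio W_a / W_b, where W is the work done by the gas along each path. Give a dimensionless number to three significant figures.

Path (a) adiabatic: W = P₁V₁(1 − (V₁/V₂)^(γ−1))/(γ−1) → W_a/(P₁V₁) = 0.7503.
Path (b) isobaric: W = P₁(V₂ − V₁) → W_b/(P₁V₁) = 1.83.
W_a / W_b = 0.7503 / 1.83 = 0.41.

W_a / W_b ≈ 0.410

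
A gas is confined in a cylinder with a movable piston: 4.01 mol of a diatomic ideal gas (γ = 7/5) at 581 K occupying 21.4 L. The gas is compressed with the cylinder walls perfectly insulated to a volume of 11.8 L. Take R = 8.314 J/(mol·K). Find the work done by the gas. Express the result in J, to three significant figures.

W ≈ -13000 J

Adiabatic: TV^(γ−1) = const with γ = 7/5.
T₂ = T₁ (V₁/V₂)^(γ−1) = 581 × (21.4/11.8)^0.4 = 581 × 1.269 = 737.2 K.
W_by = nCᵥ(T₁ − T₂) = (4.01)(20.79)(581 − 737.2) = -13019 J.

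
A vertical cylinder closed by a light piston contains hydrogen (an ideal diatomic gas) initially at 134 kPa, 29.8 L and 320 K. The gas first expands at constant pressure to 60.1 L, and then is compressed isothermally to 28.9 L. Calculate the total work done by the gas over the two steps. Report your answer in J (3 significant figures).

W_total ≈ -1840 J

Step 1 (isobaric): W = PΔV = (134 kPa)(60.1 − 29.8 L) = 4060 J.
After step 1: P = 134 kPa, V = 60.1 L, T = 645.4 K.
Step 2 (isothermal): W = P₁V₁ ln(V₂/V₁) = (8053) ln(28.9/60.1) = -5896 J.
W_total = 4060 − 5896 = -1836 J.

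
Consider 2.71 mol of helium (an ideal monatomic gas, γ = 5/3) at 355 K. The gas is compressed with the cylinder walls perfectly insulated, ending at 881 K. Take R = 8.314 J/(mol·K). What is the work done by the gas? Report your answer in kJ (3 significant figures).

W ≈ -17.8 kJ

Adiabatic ⇒ Q = 0, so W_by = −ΔU = nCᵥ(T₁ − T₂).
Cᵥ = 3R/2 = 12.47 J/(mol·K).
W = (2.71)(12.47)(355 − 881) = -17777 J.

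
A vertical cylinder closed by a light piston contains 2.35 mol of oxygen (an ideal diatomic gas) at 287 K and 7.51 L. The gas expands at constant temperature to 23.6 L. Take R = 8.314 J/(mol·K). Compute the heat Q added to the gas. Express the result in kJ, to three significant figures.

Isothermal ⇒ ΔU = 0, so Q = W = nRT ln(V₂/V₁).
Q = (2.35)(8.314)(287) ln(23.6/7.51) = 5607 × 1.145 = 6421 J.

Q ≈ 6.42 kJ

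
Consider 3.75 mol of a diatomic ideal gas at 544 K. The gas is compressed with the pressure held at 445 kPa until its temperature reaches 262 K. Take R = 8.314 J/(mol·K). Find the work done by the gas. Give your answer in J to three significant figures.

Isobaric: W = P ΔV = nR ΔT.
W = (3.75)(8.314)(262 − 544) = -8792 J.

W ≈ -8790 J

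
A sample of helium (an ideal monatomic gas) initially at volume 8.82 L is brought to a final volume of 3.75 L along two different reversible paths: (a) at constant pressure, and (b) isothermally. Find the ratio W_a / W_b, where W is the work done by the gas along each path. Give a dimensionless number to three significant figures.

W_a / W_b ≈ 0.672

Path (a) isobaric: W = P₁(V₂ − V₁) → W_a/(P₁V₁) = -0.5748.
Path (b) isothermal: W = P₁V₁ ln(V₂/V₁) → W_b/(P₁V₁) = -0.8553.
W_a / W_b = -0.5748 / -0.8553 = 0.6721.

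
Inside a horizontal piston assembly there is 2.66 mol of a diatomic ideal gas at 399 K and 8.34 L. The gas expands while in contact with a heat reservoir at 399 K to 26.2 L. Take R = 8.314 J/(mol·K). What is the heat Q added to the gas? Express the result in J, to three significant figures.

Isothermal ⇒ ΔU = 0, so Q = W = nRT ln(V₂/V₁).
Q = (2.66)(8.314)(399) ln(26.2/8.34) = 8824 × 1.145 = 10101 J.

Q ≈ 10100 J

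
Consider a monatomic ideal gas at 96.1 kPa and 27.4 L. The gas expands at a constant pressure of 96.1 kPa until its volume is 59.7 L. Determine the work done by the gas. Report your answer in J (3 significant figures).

W ≈ 3100 J

Isobaric: W = P ΔV.
W = (96.1 kPa)(59.7 − 27.4 L) = (96.1)(32.3) = 3104 J.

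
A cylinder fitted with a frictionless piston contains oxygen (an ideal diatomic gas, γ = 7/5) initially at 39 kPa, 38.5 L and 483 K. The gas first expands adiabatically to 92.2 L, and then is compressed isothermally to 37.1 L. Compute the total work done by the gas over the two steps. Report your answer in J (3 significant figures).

W_total ≈ 143 J

Step 1 (adiabatic): W = (P₁V₁ − P₂V₂)/(γ−1) = (1502 − 1059)/0.4 = 1107 J.
After step 1: P = 11.48 kPa, V = 92.2 L, T = 340.6 K.
Step 2 (isothermal): W = P₁V₁ ln(V₂/V₁) = (1059) ln(37.1/92.2) = -963.9 J.
W_total = 1107 − 963.9 = 142.9 J.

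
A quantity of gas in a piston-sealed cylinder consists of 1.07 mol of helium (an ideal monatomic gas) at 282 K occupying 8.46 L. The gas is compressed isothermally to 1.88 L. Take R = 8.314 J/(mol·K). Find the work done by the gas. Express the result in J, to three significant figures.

W ≈ -3770 J

Isothermal: W = nRT ln(V₂/V₁).
W = (1.07)(8.314)(282) × ln(1.88/8.46)
  = 2509 × -1.504
W_by_gas = -3773 J.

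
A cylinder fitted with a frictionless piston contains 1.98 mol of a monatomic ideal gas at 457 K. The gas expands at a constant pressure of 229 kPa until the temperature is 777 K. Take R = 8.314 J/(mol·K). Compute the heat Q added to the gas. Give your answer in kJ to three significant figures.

Q ≈ 13.2 kJ

Isobaric: W = nRΔT = (1.98)(8.314)(320) = 5268 J.
ΔU = nCᵥΔT with Cᵥ = 3R/2: ΔU = (1.98)(12.47)(320) = 7902 J.
Q = ΔU + W = 7902 + 5268 = 13169 J.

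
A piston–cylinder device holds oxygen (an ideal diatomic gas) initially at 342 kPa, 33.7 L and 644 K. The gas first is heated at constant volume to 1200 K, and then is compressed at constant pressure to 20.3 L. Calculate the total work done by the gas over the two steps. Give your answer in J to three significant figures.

W_total ≈ -8540 J

Step 1 (isochoric): W = 0 (constant volume).
After step 1: P = 637.3 kPa (V unchanged).
Step 2 (isobaric): W = PΔV = (637.3 kPa)(20.3 − 33.7 L) = -8539 J.
W_total = 0 − 8539 = -8539 J.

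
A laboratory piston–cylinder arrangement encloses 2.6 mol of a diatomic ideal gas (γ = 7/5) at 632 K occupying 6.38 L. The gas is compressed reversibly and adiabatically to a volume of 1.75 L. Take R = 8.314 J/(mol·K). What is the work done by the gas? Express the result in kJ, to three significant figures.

W ≈ -23.1 kJ

Adiabatic: TV^(γ−1) = const with γ = 7/5.
T₂ = T₁ (V₁/V₂)^(γ−1) = 632 × (6.38/1.75)^0.4 = 632 × 1.678 = 1060 K.
W_by = nCᵥ(T₁ − T₂) = (2.6)(20.79)(632 − 1060) = -23146 J.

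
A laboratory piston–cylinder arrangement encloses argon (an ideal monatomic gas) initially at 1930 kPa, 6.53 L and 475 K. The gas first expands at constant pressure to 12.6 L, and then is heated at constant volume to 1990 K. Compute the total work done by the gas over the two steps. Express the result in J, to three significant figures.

Step 1 (isobaric): W = PΔV = (1930 kPa)(12.6 − 6.53 L) = 11715 J.
Step 2 (isochoric): W = 0 (constant volume).
W_total = 11715 + 0 = 11715 J.

W_total ≈ 11700 J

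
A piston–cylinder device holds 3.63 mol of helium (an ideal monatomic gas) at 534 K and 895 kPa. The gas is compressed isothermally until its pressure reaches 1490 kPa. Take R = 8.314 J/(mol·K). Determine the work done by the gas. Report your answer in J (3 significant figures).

Isothermal process: W = nRT ln(V₂/V₁) = nRT ln(P₁/P₂).
W = (3.63)(8.314)(534) × ln(895/1490)
  = 16116 × ln(0.6007) = 16116 × -0.5097
W_by_gas = -8214 J.

W ≈ -8210 J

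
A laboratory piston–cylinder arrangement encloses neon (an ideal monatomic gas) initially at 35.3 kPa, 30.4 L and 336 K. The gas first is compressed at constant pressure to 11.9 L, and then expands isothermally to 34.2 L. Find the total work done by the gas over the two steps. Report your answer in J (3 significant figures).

Step 1 (isobaric): W = PΔV = (35.3 kPa)(11.9 − 30.4 L) = -653 J.
After step 1: P = 35.3 kPa, V = 11.9 L, T = 131.5 K.
Step 2 (isothermal): W = P₁V₁ ln(V₂/V₁) = (420.1) ln(34.2/11.9) = 443.5 J.
W_total = -653 + 443.5 = -209.6 J.

W_total ≈ -210 J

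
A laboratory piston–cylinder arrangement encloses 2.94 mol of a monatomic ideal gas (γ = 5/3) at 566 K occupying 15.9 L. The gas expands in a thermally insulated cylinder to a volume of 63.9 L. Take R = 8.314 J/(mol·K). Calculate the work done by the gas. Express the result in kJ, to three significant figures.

Adiabatic: TV^(γ−1) = const with γ = 5/3.
T₂ = T₁ (V₁/V₂)^(γ−1) = 566 × (15.9/63.9)^0.667 = 566 × 0.3956 = 223.9 K.
W_by = nCᵥ(T₁ − T₂) = (2.94)(12.47)(566 − 223.9) = 12543 J.

W ≈ 12.5 kJ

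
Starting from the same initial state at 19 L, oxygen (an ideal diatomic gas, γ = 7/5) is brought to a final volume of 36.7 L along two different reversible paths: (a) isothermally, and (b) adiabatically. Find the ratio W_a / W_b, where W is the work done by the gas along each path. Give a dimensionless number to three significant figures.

W_a / W_b ≈ 1.14

Path (a) isothermal: W = P₁V₁ ln(V₂/V₁) → W_a/(P₁V₁) = 0.6583.
Path (b) adiabatic: W = P₁V₁(1 − (V₁/V₂)^(γ−1))/(γ−1) → W_b/(P₁V₁) = 0.5788.
W_a / W_b = 0.6583 / 0.5788 = 1.137.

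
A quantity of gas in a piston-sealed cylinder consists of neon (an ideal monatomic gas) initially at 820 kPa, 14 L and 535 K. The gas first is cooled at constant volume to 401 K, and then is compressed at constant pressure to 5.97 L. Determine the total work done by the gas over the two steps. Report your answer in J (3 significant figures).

W_total ≈ -4940 J

Step 1 (isochoric): W = 0 (constant volume).
After step 1: P = 614.6 kPa (V unchanged).
Step 2 (isobaric): W = PΔV = (614.6 kPa)(5.97 − 14 L) = -4935 J.
W_total = 0 − 4935 = -4935 J.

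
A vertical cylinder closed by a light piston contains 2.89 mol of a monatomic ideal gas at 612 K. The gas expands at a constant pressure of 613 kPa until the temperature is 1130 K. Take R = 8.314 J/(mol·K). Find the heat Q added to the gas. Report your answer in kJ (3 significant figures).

Isobaric: W = nRΔT = (2.89)(8.314)(518) = 12446 J.
ΔU = nCᵥΔT with Cᵥ = 3R/2: ΔU = (2.89)(12.47)(518) = 18669 J.
Q = ΔU + W = 18669 + 12446 = 31116 J.

Q ≈ 31.1 kJ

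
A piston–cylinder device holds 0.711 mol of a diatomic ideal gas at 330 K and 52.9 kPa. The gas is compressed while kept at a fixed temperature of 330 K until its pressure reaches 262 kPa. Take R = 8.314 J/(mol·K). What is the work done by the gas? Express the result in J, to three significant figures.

W ≈ -3120 J

Isothermal process: W = nRT ln(V₂/V₁) = nRT ln(P₁/P₂).
W = (0.711)(8.314)(330) × ln(52.9/262)
  = 1951 × ln(0.2019) = 1951 × -1.6
W_by_gas = -3121 J.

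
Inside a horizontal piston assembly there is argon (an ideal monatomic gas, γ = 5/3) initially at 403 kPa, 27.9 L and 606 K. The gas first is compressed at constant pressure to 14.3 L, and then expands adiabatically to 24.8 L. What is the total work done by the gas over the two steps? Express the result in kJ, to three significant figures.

Step 1 (isobaric): W = PΔV = (403 kPa)(14.3 − 27.9 L) = -5481 J.
After step 1: P = 403 kPa, V = 14.3 L, T = 310.6 K.
Step 2 (adiabatic): W = (P₁V₁ − P₂V₂)/(γ−1) = (5763 − 3992)/0.667 = 2656 J.
W_total = -5481 + 2656 = -2825 J.

W_total ≈ -2.83 kJ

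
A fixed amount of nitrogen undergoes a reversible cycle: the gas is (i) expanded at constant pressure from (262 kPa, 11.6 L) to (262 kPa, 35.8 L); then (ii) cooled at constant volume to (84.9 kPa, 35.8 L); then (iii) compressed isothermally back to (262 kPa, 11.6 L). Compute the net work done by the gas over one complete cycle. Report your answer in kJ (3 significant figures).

W_net ≈ 2.92 kJ

Leg (i): W = PΔV = (262)(35.8 − 11.6) = 6340 J.
Leg (ii): W = 0.
Leg (iii): W = PᵢVᵢ ln(V_f/Vᵢ) = (3039) ln(11.6/35.8) = -3425 J.
W_net = 6340 − 3425 = 2915 J.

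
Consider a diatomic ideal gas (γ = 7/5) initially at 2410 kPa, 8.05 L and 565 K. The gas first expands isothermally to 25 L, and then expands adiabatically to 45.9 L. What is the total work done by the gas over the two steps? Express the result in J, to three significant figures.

Step 1 (isothermal): W = P₁V₁ ln(V₂/V₁) = (19400) ln(25/8.05) = 21985 J.
After step 1: P = 776 kPa, V = 25 L, T = 565 K.
Step 2 (adiabatic): W = (P₁V₁ − P₂V₂)/(γ−1) = (19400 − 15215)/0.4 = 10464 J.
W_total = 21985 + 10464 = 32449 J.

W_total ≈ 32400 J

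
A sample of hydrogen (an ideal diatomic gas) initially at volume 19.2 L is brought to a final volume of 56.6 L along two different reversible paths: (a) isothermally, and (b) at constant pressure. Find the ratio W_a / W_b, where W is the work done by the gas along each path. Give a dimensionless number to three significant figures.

W_a / W_b ≈ 0.555

Path (a) isothermal: W = P₁V₁ ln(V₂/V₁) → W_a/(P₁V₁) = 1.081.
Path (b) isobaric: W = P₁(V₂ − V₁) → W_b/(P₁V₁) = 1.948.
W_a / W_b = 1.081 / 1.948 = 0.555.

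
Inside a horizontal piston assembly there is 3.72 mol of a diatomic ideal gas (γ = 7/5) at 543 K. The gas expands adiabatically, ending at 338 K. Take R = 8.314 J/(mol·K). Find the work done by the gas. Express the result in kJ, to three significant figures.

W ≈ 15.9 kJ

Adiabatic ⇒ Q = 0, so W_by = −ΔU = nCᵥ(T₁ − T₂).
Cᵥ = 5R/2 = 20.79 J/(mol·K).
W = (3.72)(20.79)(543 − 338) = 15851 J.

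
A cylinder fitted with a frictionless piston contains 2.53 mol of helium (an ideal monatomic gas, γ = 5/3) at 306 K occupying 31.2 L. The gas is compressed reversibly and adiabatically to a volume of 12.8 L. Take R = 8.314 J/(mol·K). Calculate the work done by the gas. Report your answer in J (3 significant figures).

Adiabatic: TV^(γ−1) = const with γ = 5/3.
T₂ = T₁ (V₁/V₂)^(γ−1) = 306 × (31.2/12.8)^0.667 = 306 × 1.811 = 554.2 K.
W_by = nCᵥ(T₁ − T₂) = (2.53)(12.47)(306 − 554.2) = -7832 J.

W ≈ -7830 J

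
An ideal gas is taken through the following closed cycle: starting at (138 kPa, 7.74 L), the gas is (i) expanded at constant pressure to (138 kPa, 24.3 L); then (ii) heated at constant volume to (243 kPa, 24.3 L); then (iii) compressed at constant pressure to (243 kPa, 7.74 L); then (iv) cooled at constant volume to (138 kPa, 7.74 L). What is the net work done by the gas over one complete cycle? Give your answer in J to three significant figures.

Constant-volume legs do no work.
W(i) = (138)(24.3 − 7.74) = 2285 J; W(iii) = (243)(7.74 − 24.3) = -4024 J.
W_net = 2285 − 4024 = -1739 J (the counter-clockwise enclosed area).

W_net ≈ -1740 J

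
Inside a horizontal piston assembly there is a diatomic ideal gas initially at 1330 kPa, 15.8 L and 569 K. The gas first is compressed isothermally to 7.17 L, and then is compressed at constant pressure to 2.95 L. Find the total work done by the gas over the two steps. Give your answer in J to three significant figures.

W_total ≈ -29000 J

Step 1 (isothermal): W = P₁V₁ ln(V₂/V₁) = (21014) ln(7.17/15.8) = -16603 J.
After step 1: P = 2931 kPa, V = 7.17 L, T = 569 K.
Step 2 (isobaric): W = PΔV = (2931 kPa)(2.95 − 7.17 L) = -12368 J.
W_total = -16603 − 12368 = -28971 J.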